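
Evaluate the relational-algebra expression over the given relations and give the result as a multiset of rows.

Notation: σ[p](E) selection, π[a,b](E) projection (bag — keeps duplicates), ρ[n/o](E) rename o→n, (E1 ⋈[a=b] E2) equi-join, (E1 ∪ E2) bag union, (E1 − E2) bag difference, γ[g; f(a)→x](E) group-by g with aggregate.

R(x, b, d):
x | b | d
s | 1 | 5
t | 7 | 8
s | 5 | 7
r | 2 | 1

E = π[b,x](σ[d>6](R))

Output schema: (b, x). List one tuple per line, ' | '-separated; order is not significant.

Stepwise |·|:
  R → 4
  σ[d>6](R) → 2
  π[b,x](σ[d>6](R)) → 2

== RESULT ==
b | x
5 | s
7 | t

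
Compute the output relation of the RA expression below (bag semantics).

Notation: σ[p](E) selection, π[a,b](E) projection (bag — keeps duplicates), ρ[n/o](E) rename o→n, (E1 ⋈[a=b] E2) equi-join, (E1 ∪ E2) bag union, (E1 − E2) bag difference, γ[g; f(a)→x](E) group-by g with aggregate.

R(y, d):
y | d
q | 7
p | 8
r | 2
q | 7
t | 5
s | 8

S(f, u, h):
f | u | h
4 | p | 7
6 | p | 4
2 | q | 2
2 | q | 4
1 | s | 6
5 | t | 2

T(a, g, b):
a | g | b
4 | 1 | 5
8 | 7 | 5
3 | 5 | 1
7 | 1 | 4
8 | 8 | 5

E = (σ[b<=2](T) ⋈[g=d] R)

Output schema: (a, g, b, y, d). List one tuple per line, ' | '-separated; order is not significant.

Per-node cardinality:
  T → 5
  σ[b<=2](T) → 1
  R → 6
  (σ[b<=2](T) ⋈[g=d] R) → 1

== RESULT ==
a | g | b | y | d
3 | 5 | 1 | t | 5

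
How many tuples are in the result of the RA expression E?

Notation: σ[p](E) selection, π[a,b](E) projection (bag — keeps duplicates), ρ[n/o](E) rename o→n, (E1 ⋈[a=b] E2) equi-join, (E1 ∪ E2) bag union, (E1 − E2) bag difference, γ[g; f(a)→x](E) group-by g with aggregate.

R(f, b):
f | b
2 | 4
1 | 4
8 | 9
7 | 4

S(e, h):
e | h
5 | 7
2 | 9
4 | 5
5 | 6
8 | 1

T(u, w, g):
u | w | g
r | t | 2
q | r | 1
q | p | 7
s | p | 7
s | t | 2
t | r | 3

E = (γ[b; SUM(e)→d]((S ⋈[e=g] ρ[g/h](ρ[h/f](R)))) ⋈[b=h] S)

Subexpression sizes:
  S → 5
  R → 4
  ρ[h/f](R) → 4
  ρ[g/h](ρ[h/f](R)) → 4
  (S ⋈[e=g] ρ[g/h](ρ[h/f](R))) → 2
  γ[b; SUM(e)→d]((S ⋈[e=g] ρ[g/h](ρ[h/f](R)))) → 2
  S → 5
  (γ[b; SUM(e)→d]((S ⋈[e=g] ρ[g/h](ρ[h/f](R)))) ⋈[b=h] S) → 1

|E| = 1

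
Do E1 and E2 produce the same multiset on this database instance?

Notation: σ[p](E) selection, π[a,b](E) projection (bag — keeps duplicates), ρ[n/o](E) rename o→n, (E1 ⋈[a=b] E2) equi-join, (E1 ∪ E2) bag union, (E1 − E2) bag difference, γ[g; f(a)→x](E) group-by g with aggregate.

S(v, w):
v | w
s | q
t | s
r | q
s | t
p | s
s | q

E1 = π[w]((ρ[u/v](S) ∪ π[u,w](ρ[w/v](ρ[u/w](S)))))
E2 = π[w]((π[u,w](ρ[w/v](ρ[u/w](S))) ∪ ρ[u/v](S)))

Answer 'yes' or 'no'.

E1 subexpression sizes:
  S → 6
  ρ[u/v](S) → 6
  S → 6
  ρ[u/w](S) → 6
  ρ[w/v](ρ[u/w](S)) → 6
  π[u,w](ρ[w/v](ρ[u/w](S))) → 6
  (ρ[u/v](S) ∪ π[u,w](ρ[w/v](ρ[u/w](S)))) → 12
  π[w]((ρ[u/v](S) ∪ π[u,w](ρ[w/v](ρ[u/w](S))))) → 12
E2 subexpression sizes:
  S → 6
  ρ[u/w](S) → 6
  ρ[w/v](ρ[u/w](S)) → 6
  π[u,w](ρ[w/v](ρ[u/w](S))) → 6
  S → 6
  ρ[u/v](S) → 6
  (π[u,w](ρ[w/v](ρ[u/w](S))) ∪ ρ[u/v](S)) → 12
  π[w]((π[u,w](ρ[w/v](ρ[u/w](S))) ∪ ρ[u/v](S))) → 12

E1 and E2 produce the same multiset:
w
p
q
q
q
r
s
s
s
s
s
t
t

yes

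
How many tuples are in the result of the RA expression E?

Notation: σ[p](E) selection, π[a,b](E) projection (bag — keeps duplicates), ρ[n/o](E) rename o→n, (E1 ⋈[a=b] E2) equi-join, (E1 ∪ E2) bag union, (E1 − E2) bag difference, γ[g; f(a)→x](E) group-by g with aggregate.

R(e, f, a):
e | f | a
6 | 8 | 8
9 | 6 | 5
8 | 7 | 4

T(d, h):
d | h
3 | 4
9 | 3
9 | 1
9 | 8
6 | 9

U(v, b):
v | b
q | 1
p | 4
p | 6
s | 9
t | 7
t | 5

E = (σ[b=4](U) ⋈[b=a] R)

Row counts bottom-up:
  U → 6
  σ[b=4](U) → 1
  R → 3
  (σ[b=4](U) ⋈[b=a] R) → 1

|E| = 1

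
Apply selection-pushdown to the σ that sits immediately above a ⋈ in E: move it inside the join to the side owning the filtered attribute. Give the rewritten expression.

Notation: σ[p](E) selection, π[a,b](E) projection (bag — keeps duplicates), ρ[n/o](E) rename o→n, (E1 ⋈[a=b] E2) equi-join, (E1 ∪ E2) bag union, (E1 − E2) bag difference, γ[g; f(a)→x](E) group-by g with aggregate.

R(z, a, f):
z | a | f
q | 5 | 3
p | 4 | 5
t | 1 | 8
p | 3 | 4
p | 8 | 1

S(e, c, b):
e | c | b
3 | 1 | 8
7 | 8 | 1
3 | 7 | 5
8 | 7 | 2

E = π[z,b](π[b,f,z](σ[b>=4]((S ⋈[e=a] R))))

σ filters on b, owned by the left side.
E' = π[z,b](π[b,f,z]((σ[b>=4](S) ⋈[e=a] R)))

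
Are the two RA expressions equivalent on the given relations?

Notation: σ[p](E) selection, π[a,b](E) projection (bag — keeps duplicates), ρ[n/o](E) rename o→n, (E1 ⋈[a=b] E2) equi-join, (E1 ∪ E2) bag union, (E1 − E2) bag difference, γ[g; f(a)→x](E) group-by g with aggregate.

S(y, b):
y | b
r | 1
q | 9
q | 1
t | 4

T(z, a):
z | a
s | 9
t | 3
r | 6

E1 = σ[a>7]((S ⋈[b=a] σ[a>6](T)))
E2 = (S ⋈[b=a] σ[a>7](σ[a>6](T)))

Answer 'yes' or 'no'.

E1 row counts bottom-up:
  S → 4
  T → 3
  σ[a>6](T) → 1
  (S ⋈[b=a] σ[a>6](T)) → 1
  σ[a>7]((S ⋈[b=a] σ[a>6](T))) → 1
E2 row counts bottom-up:
  S → 4
  T → 3
  σ[a>6](T) → 1
  σ[a>7](σ[a>6](T)) → 1
  (S ⋈[b=a] σ[a>7](σ[a>6](T))) → 1

E1 and E2 produce the same multiset:
y | b | z | a
q | 9 | s | 9

yes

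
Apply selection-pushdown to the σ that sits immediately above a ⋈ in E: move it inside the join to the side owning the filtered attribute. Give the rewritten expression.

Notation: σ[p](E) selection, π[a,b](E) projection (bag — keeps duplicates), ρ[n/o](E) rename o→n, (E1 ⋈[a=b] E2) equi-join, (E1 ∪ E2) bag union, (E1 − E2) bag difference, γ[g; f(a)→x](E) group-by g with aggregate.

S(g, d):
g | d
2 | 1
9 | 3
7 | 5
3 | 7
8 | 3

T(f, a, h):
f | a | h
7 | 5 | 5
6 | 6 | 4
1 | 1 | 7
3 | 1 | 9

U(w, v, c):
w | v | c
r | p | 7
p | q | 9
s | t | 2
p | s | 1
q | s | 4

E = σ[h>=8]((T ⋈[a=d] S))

σ filters on h, owned by the left side.
E' = (σ[h>=8](T) ⋈[a=d] S)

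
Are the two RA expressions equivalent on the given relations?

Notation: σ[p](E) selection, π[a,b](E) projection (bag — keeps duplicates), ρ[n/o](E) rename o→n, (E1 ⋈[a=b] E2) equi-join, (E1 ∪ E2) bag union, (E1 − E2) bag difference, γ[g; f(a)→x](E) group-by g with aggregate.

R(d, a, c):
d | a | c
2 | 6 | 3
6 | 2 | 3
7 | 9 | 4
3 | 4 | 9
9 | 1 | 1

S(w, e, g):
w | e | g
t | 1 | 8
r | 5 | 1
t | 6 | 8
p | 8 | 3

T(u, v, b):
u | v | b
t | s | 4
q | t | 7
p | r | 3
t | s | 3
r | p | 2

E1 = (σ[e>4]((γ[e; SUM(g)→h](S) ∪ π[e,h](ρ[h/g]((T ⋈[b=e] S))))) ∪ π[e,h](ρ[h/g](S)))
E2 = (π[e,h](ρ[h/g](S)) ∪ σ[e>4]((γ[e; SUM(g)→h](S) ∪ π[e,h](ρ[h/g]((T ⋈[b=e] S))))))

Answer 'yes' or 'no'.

E1 stepwise |·|:
  S → 4
  γ[e; SUM(g)→h](S) → 4
  T → 5
  S → 4
  (T ⋈[b=e] S) → 0
  ρ[h/g]((T ⋈[b=e] S)) → 0
  π[e,h](ρ[h/g]((T ⋈[b=e] S))) → 0
  (γ[e; SUM(g)→h](S) ∪ π[e,h](ρ[h/g]((T ⋈[b=e] S)))) → 4
  σ[e>4]((γ[e; SUM(g)→h](S) ∪ π[e,h](ρ[h/g]((T ⋈[b=e] S))))) → 3
  S → 4
  ρ[h/g](S) → 4
  π[e,h](ρ[h/g](S)) → 4
  (σ[e>4]((γ[e; SUM(g)→h](S) ∪ π[e,h](ρ[h/g]((T ⋈[b=e] S))))) ∪ π[e,h](ρ[h/g](S))) → 7
E2 stepwise |·|:
  S → 4
  ρ[h/g](S) → 4
  π[e,h](ρ[h/g](S)) → 4
  S → 4
  γ[e; SUM(g)→h](S) → 4
  T → 5
  S → 4
  (T ⋈[b=e] S) → 0
  ρ[h/g]((T ⋈[b=e] S)) → 0
  π[e,h](ρ[h/g]((T ⋈[b=e] S))) → 0
  (γ[e; SUM(g)→h](S) ∪ π[e,h](ρ[h/g]((T ⋈[b=e] S)))) → 4
  σ[e>4]((γ[e; SUM(g)→h](S) ∪ π[e,h](ρ[h/g]((T ⋈[b=e] S))))) → 3
  (π[e,h](ρ[h/g](S)) ∪ σ[e>4]((γ[e; SUM(g)→h](S) ∪ π[e,h](ρ[h/g]((T ⋈[b=e] S)))))) → 7

E1 and E2 produce the same multiset:
e | h
1 | 8
5 | 1
5 | 1
6 | 8
6 | 8
8 | 3
8 | 3

yes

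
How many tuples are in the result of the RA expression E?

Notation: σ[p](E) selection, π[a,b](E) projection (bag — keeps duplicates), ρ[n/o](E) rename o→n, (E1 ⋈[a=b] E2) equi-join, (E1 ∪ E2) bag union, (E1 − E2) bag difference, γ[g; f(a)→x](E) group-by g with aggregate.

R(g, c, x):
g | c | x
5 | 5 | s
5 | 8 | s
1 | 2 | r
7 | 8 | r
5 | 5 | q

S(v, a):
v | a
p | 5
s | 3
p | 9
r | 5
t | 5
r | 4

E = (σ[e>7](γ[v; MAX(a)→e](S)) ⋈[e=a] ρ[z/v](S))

Row counts bottom-up:
  S → 6
  γ[v; MAX(a)→e](S) → 4
  σ[e>7](γ[v; MAX(a)→e](S)) → 1
  S → 6
  ρ[z/v](S) → 6
  (σ[e>7](γ[v; MAX(a)→e](S)) ⋈[e=a] ρ[z/v](S)) → 1

|E| = 1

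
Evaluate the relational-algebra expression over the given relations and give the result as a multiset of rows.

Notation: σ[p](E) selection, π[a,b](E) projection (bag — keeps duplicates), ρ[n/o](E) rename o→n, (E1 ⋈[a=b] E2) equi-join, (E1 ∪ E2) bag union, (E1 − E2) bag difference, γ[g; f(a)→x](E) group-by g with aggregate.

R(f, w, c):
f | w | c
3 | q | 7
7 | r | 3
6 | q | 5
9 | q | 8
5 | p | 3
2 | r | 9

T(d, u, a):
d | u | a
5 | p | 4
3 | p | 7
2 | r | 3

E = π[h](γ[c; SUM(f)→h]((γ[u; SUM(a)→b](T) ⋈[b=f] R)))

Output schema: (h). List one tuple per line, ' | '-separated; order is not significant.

Stepwise |·|:
  T → 3
  γ[u; SUM(a)→b](T) → 2
  R → 6
  (γ[u; SUM(a)→b](T) ⋈[b=f] R) → 1
  γ[c; SUM(f)→h]((γ[u; SUM(a)→b](T) ⋈[b=f] R)) → 1
  π[h](γ[c; SUM(f)→h]((γ[u; SUM(a)→b](T) ⋈[b=f] R))) → 1

== RESULT ==
h
3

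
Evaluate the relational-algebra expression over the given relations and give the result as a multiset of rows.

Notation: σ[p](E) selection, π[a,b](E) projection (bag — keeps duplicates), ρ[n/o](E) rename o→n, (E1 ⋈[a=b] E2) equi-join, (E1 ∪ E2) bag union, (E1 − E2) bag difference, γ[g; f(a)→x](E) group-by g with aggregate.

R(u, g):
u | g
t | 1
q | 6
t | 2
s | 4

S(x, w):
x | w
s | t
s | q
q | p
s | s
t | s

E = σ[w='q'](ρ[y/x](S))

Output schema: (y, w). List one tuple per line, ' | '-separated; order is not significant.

Stepwise |·|:
  S → 5
  ρ[y/x](S) → 5
  σ[w='q'](ρ[y/x](S)) → 1

== RESULT ==
y | w
s | q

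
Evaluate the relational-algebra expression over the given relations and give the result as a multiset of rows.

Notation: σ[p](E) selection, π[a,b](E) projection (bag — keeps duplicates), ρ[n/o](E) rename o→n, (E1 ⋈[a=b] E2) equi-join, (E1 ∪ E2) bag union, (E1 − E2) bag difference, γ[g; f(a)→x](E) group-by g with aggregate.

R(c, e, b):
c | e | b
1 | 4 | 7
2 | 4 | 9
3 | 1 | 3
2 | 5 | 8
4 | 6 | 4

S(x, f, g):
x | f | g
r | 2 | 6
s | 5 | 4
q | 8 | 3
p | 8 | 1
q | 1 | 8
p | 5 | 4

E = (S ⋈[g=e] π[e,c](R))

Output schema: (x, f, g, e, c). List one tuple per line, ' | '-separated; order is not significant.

Row counts bottom-up:
  S → 6
  R → 5
  π[e,c](R) → 5
  (S ⋈[g=e] π[e,c](R)) → 6

== RESULT ==
x | f | g | e | c
p | 5 | 4 | 4 | 1
p | 5 | 4 | 4 | 2
p | 8 | 1 | 1 | 3
r | 2 | 6 | 6 | 4
s | 5 | 4 | 4 | 1
s | 5 | 4 | 4 | 2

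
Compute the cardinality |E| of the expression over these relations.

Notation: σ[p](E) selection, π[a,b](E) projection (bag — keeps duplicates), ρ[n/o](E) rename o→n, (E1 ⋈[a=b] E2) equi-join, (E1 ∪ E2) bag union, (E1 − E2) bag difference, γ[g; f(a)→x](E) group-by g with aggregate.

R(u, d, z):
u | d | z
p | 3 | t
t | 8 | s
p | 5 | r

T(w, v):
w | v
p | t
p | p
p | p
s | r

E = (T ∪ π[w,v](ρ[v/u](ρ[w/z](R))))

Per-node cardinality:
  T → 4
  R → 3
  ρ[w/z](R) → 3
  ρ[v/u](ρ[w/z](R)) → 3
  π[w,v](ρ[v/u](ρ[w/z](R))) → 3
  (T ∪ π[w,v](ρ[v/u](ρ[w/z](R)))) → 7

|E| = 7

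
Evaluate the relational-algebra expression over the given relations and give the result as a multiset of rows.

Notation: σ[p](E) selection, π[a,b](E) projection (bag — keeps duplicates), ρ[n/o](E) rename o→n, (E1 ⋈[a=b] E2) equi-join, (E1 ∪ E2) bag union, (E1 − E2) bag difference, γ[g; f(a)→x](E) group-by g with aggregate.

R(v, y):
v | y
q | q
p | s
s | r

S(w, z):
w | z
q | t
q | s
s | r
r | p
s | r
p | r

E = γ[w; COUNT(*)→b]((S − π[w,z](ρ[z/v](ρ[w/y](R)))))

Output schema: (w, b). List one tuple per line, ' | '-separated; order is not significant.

Row counts bottom-up:
  S → 6
  R → 3
  ρ[w/y](R) → 3
  ρ[z/v](ρ[w/y](R)) → 3
  π[w,z](ρ[z/v](ρ[w/y](R))) → 3
  (S − π[w,z](ρ[z/v](ρ[w/y](R)))) → 6
  γ[w; COUNT(*)→b]((S − π[w,z](ρ[z/v](ρ[w/y](R))))) → 4

== RESULT ==
w | b
p | 1
q | 2
r | 1
s | 2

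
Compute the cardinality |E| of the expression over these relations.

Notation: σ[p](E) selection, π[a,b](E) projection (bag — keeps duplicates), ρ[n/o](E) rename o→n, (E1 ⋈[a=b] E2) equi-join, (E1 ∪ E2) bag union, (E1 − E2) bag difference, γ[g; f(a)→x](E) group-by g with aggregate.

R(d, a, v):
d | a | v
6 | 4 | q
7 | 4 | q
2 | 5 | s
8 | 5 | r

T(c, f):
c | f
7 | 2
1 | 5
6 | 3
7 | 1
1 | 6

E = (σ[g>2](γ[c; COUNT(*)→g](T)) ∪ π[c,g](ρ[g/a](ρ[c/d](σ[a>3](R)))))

Stepwise |·|:
  T → 5
  γ[c; COUNT(*)→g](T) → 3
  σ[g>2](γ[c; COUNT(*)→g](T)) → 0
  R → 4
  σ[a>3](R) → 4
  ρ[c/d](σ[a>3](R)) → 4
  ρ[g/a](ρ[c/d](σ[a>3](R))) → 4
  π[c,g](ρ[g/a](ρ[c/d](σ[a>3](R)))) → 4
  (σ[g>2](γ[c; COUNT(*)→g](T)) ∪ π[c,g](ρ[g/a](ρ[c/d](σ[a>3](R))))) → 4

|E| = 4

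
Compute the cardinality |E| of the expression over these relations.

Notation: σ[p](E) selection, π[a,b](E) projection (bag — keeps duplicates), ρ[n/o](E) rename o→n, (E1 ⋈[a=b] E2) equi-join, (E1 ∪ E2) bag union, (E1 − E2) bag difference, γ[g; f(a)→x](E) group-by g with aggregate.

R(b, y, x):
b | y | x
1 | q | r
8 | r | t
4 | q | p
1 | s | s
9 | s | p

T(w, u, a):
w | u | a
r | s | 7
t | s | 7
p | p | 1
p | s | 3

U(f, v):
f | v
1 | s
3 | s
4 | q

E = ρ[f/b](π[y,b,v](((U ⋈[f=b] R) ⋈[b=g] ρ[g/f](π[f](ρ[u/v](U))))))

Subexpression sizes:
  U → 3
  R → 5
  (U ⋈[f=b] R) → 3
  U → 3
  ρ[u/v](U) → 3
  π[f](ρ[u/v](U)) → 3
  ρ[g/f](π[f](ρ[u/v](U))) → 3
  ((U ⋈[f=b] R) ⋈[b=g] ρ[g/f](π[f](ρ[u/v](U)))) → 3
  π[y,b,v](((U ⋈[f=b] R) ⋈[b=g] ρ[g/f](π[f](ρ[u/v](U))))) → 3
  ρ[f/b](π[y,b,v](((U ⋈[f=b] R) ⋈[b=g] ρ[g/f](π[f](ρ[u/v](U)))))) → 3

|E| = 3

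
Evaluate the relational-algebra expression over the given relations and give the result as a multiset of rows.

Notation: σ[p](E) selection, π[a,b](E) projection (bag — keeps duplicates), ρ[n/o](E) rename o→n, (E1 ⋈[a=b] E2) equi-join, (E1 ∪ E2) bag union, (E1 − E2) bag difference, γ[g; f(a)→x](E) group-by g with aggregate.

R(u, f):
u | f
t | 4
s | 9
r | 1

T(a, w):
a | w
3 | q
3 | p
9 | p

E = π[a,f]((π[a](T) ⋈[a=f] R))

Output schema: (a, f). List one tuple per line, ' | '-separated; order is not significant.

Stepwise |·|:
  T → 3
  π[a](T) → 3
  R → 3
  (π[a](T) ⋈[a=f] R) → 1
  π[a,f]((π[a](T) ⋈[a=f] R)) → 1

== RESULT ==
a | f
9 | 9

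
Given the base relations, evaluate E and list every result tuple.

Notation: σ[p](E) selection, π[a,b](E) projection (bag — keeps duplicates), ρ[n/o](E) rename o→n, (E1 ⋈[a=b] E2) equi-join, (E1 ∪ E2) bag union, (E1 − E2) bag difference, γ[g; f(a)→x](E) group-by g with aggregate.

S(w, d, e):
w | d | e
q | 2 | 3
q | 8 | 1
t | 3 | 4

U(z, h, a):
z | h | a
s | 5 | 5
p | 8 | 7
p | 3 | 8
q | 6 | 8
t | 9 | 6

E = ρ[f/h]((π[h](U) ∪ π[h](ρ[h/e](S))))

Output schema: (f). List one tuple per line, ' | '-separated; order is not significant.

Row counts bottom-up:
  U → 5
  π[h](U) → 5
  S → 3
  ρ[h/e](S) → 3
  π[h](ρ[h/e](S)) → 3
  (π[h](U) ∪ π[h](ρ[h/e](S))) → 8
  ρ[f/h]((π[h](U) ∪ π[h](ρ[h/e](S)))) → 8

== RESULT ==
f
1
3
3
4
5
6
8
9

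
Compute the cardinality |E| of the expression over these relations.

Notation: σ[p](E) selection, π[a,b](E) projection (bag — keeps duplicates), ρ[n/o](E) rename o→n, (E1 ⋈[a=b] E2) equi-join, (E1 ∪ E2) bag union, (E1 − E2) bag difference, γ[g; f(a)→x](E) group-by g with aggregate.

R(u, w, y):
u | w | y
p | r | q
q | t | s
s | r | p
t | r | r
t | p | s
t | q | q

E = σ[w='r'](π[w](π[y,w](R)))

Stepwise |·|:
  R → 6
  π[y,w](R) → 6
  π[w](π[y,w](R)) → 6
  σ[w='r'](π[w](π[y,w](R))) → 3

|E| = 3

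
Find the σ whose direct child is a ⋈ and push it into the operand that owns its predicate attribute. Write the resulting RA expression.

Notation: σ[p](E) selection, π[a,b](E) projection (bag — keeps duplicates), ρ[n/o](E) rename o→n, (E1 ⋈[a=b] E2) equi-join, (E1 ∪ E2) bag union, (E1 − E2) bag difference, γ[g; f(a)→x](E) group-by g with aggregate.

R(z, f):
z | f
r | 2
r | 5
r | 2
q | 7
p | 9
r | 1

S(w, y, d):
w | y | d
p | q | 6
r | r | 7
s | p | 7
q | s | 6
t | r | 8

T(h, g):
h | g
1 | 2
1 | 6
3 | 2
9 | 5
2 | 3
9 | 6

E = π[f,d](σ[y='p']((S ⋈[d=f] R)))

σ filters on y, owned by the left side.
E' = π[f,d]((σ[y='p'](S) ⋈[d=f] R))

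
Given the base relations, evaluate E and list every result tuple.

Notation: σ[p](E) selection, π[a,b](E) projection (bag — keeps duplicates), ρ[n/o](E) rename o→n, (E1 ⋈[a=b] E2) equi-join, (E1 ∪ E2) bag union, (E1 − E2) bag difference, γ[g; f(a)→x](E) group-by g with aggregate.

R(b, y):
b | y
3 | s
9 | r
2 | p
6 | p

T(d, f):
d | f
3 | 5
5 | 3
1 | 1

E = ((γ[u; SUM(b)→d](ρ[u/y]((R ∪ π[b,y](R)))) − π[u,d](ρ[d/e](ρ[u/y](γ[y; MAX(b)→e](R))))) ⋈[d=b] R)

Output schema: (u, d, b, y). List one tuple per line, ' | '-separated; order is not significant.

Per-node cardinality:
  R → 4
  R → 4
  π[b,y](R) → 4
  (R ∪ π[b,y](R)) → 8
  ρ[u/y]((R ∪ π[b,y](R))) → 8
  γ[u; SUM(b)→d](ρ[u/y]((R ∪ π[b,y](R)))) → 3
  R → 4
  γ[y; MAX(b)→e](R) → 3
  ρ[u/y](γ[y; MAX(b)→e](R)) → 3
  ρ[d/e](ρ[u/y](γ[y; MAX(b)→e](R))) → 3
  π[u,d](ρ[d/e](ρ[u/y](γ[y; MAX(b)→e](R)))) → 3
  (γ[u; SUM(b)→d](ρ[u/y]((R ∪ π[b,y](R)))) − π[u,d](ρ[d/e](ρ[u/y](γ[y; MAX(b)→e](R))))) → 3
  R → 4
  ((γ[u; SUM(b)→d](ρ[u/y]((R ∪ π[b,y](R)))) − π[u,d](ρ[d/e](ρ[u/y](γ[y; MAX(b)→e](R))))) ⋈[d=b] R) → 1

== RESULT ==
u | d | b | y
s | 6 | 6 | p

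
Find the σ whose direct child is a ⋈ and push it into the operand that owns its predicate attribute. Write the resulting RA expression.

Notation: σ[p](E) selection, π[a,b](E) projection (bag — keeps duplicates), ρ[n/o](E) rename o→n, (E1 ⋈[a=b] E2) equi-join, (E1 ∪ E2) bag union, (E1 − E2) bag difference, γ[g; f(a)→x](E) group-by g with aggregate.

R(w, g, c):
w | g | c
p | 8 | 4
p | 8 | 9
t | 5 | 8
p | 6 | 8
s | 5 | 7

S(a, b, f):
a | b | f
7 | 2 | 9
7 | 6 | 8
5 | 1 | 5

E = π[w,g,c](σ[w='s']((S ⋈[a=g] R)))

σ filters on w, owned by the right side.
E' = π[w,g,c]((S ⋈[a=g] σ[w='s'](R)))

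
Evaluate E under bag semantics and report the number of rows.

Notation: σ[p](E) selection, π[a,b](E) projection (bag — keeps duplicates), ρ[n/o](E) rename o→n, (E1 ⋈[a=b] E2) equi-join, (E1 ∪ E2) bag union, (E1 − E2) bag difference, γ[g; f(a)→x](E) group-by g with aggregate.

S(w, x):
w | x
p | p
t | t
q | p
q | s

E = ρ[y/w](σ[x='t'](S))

Subexpression sizes:
  S → 4
  σ[x='t'](S) → 1
  ρ[y/w](σ[x='t'](S)) → 1

|E| = 1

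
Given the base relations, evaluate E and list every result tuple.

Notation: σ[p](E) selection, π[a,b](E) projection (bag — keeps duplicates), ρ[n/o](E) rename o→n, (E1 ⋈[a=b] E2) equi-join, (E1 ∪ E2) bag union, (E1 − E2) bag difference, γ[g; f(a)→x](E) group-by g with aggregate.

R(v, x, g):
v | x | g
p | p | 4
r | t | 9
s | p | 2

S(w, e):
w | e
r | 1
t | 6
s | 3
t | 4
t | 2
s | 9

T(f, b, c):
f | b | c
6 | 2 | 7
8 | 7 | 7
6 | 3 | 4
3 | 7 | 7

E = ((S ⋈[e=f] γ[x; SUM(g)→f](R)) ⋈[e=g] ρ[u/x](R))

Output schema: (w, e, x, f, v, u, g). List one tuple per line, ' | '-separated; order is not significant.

Stepwise |·|:
  S → 6
  R → 3
  γ[x; SUM(g)→f](R) → 2
  (S ⋈[e=f] γ[x; SUM(g)→f](R)) → 2
  R → 3
  ρ[u/x](R) → 3
  ((S ⋈[e=f] γ[x; SUM(g)→f](R)) ⋈[e=g] ρ[u/x](R)) → 1

== RESULT ==
w | e | x | f | v | u | g
s | 9 | t | 9 | r | t | 9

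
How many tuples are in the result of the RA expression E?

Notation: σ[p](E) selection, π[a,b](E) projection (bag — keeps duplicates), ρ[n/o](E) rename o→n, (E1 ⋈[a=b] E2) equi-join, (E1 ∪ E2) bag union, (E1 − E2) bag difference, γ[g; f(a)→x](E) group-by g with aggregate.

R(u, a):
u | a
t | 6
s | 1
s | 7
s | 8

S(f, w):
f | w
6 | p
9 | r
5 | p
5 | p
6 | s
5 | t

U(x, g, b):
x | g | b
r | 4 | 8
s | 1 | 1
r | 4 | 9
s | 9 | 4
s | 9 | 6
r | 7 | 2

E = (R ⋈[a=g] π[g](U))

Stepwise |·|:
  R → 4
  U → 6
  π[g](U) → 6
  (R ⋈[a=g] π[g](U)) → 2

|E| = 2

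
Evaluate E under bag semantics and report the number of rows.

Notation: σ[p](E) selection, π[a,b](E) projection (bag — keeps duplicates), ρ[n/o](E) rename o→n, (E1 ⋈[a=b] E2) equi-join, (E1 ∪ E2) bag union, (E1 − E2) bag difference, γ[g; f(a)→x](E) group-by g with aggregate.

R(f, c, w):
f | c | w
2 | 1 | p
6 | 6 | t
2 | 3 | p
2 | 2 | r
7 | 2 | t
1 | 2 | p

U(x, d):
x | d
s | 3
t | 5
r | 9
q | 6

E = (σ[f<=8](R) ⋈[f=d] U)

Stepwise |·|:
  R → 6
  σ[f<=8](R) → 6
  U → 4
  (σ[f<=8](R) ⋈[f=d] U) → 1

|E| = 1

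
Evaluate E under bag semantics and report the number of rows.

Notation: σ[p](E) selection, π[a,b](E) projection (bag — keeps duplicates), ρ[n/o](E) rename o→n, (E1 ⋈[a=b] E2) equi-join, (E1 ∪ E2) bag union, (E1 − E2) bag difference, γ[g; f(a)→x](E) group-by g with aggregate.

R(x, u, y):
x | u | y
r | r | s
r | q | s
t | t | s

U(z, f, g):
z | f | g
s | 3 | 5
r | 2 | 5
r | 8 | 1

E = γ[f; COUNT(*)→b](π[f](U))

Subexpression sizes:
  U → 3
  π[f](U) → 3
  γ[f; COUNT(*)→b](π[f](U)) → 3

|E| = 3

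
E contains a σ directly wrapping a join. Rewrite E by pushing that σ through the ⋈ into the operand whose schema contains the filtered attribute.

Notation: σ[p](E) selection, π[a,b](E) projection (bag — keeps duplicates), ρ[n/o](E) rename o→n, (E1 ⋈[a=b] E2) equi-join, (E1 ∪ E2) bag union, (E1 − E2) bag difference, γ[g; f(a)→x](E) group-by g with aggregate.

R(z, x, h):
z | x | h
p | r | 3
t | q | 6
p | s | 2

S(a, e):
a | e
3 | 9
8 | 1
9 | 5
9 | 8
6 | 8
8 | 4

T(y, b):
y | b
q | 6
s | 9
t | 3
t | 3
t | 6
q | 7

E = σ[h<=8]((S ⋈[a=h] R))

σ filters on h, owned by the right side.
E' = (S ⋈[a=h] σ[h<=8](R))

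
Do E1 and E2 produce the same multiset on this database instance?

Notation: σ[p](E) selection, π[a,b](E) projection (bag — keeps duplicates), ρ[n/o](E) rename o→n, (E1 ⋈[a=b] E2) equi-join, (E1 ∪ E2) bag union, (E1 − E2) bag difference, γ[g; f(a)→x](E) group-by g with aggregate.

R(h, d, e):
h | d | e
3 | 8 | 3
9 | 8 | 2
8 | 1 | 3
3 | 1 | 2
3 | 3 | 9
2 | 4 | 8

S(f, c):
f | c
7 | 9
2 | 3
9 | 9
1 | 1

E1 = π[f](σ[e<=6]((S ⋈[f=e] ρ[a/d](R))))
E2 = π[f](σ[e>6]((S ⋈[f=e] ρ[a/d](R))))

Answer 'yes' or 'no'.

E1 per-node cardinality:
  S → 4
  R → 6
  ρ[a/d](R) → 6
  (S ⋈[f=e] ρ[a/d](R)) → 3
  σ[e<=6]((S ⋈[f=e] ρ[a/d](R))) → 2
  π[f](σ[e<=6]((S ⋈[f=e] ρ[a/d](R)))) → 2
E2 per-node cardinality:
  S → 4
  R → 6
  ρ[a/d](R) → 6
  (S ⋈[f=e] ρ[a/d](R)) → 3
  σ[e>6]((S ⋈[f=e] ρ[a/d](R))) → 1
  π[f](σ[e>6]((S ⋈[f=e] ρ[a/d](R)))) → 1

E1 result:
f
2
2
E2 result:
f
9
Witness: (2,) appears 2× in E1 but 0× in E2.

no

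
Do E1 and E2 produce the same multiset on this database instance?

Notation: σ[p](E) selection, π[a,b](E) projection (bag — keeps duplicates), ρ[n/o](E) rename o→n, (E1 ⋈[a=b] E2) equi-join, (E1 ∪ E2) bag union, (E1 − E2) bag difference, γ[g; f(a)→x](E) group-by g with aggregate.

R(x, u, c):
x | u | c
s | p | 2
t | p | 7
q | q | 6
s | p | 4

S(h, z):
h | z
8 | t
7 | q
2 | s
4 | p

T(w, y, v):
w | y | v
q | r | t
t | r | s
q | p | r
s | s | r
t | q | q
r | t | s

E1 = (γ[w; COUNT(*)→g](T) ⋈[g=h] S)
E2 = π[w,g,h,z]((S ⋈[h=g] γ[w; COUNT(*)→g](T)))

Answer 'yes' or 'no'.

E1 stepwise |·|:
  T → 6
  γ[w; COUNT(*)→g](T) → 4
  S → 4
  (γ[w; COUNT(*)→g](T) ⋈[g=h] S) → 2
E2 stepwise |·|:
  S → 4
  T → 6
  γ[w; COUNT(*)→g](T) → 4
  (S ⋈[h=g] γ[w; COUNT(*)→g](T)) → 2
  π[w,g,h,z]((S ⋈[h=g] γ[w; COUNT(*)→g](T))) → 2

E1 and E2 produce the same multiset:
w | g | h | z
q | 2 | 2 | s
t | 2 | 2 | s

yes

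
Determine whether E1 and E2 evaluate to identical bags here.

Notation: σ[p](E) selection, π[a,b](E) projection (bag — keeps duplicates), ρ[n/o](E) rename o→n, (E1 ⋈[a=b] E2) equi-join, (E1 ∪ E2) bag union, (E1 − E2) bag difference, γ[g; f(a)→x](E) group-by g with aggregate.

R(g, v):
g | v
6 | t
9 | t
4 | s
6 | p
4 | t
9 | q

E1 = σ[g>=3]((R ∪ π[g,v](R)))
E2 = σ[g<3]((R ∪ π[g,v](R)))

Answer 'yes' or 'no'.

E1 row counts bottom-up:
  R → 6
  R → 6
  π[g,v](R) → 6
  (R ∪ π[g,v](R)) → 12
  σ[g>=3]((R ∪ π[g,v](R))) → 12
E2 row counts bottom-up:
  R → 6
  R → 6
  π[g,v](R) → 6
  (R ∪ π[g,v](R)) → 12
  σ[g<3]((R ∪ π[g,v](R))) → 0

E1 result:
g | v
4 | s
4 | s
4 | t
4 | t
6 | p
6 | p
6 | t
6 | t
9 | q
9 | q
9 | t
9 | t
E2 result:
g | v
(0 rows)
Witness: (4, 's') appears 2× in E1 but 0× in E2.

no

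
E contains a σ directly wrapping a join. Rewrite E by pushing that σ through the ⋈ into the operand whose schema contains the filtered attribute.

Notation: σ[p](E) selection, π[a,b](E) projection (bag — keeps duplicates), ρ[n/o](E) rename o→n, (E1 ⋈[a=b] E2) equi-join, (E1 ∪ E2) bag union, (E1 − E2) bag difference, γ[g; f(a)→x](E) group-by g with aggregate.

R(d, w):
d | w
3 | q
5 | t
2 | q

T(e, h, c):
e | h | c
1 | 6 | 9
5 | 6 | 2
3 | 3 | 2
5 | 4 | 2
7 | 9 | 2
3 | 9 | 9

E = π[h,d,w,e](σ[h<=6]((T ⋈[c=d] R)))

σ filters on h, owned by the left side.
E' = π[h,d,w,e]((σ[h<=6](T) ⋈[c=d] R))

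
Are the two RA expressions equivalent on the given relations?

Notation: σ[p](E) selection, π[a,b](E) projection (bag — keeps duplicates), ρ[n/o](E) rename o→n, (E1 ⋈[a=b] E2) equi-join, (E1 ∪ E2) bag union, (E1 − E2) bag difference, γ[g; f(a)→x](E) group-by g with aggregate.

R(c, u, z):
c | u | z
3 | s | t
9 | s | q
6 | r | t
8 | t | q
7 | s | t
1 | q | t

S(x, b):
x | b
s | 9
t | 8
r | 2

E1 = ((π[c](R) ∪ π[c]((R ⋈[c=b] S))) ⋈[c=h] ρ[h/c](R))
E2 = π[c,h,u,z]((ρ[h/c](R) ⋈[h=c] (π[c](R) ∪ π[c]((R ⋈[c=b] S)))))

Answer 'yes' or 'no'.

E1 per-node cardinality:
  R → 6
  π[c](R) → 6
  R → 6
  S → 3
  (R ⋈[c=b] S) → 2
  π[c]((R ⋈[c=b] S)) → 2
  (π[c](R) ∪ π[c]((R ⋈[c=b] S))) → 8
  R → 6
  ρ[h/c](R) → 6
  ((π[c](R) ∪ π[c]((R ⋈[c=b] S))) ⋈[c=h] ρ[h/c](R)) → 8
E2 per-node cardinality:
  R → 6
  ρ[h/c](R) → 6
  R → 6
  π[c](R) → 6
  R → 6
  S → 3
  (R ⋈[c=b] S) → 2
  π[c]((R ⋈[c=b] S)) → 2
  (π[c](R) ∪ π[c]((R ⋈[c=b] S))) → 8
  (ρ[h/c](R) ⋈[h=c] (π[c](R) ∪ π[c]((R ⋈[c=b] S)))) → 8
  π[c,h,u,z]((ρ[h/c](R) ⋈[h=c] (π[c](R) ∪ π[c]((R ⋈[c=b] S))))) → 8

E1 and E2 produce the same multiset:
c | h | u | z
1 | 1 | q | t
3 | 3 | s | t
6 | 6 | r | t
7 | 7 | s | t
8 | 8 | t | q
8 | 8 | t | q
9 | 9 | s | q
9 | 9 | s | q

yes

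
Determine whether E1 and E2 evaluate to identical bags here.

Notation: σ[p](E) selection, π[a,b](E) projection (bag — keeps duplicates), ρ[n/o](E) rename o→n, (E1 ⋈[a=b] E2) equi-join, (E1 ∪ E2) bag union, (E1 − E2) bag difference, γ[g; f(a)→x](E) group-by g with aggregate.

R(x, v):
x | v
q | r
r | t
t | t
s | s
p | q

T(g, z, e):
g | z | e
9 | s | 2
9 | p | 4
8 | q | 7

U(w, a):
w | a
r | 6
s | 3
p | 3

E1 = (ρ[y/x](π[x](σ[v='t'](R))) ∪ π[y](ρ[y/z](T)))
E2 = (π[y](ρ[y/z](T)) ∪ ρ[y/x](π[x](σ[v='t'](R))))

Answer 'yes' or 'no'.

E1 stepwise |·|:
  R → 5
  σ[v='t'](R) → 2
  π[x](σ[v='t'](R)) → 2
  ρ[y/x](π[x](σ[v='t'](R))) → 2
  T → 3
  ρ[y/z](T) → 3
  π[y](ρ[y/z](T)) → 3
  (ρ[y/x](π[x](σ[v='t'](R))) ∪ π[y](ρ[y/z](T))) → 5
E2 stepwise |·|:
  T → 3
  ρ[y/z](T) → 3
  π[y](ρ[y/z](T)) → 3
  R → 5
  σ[v='t'](R) → 2
  π[x](σ[v='t'](R)) → 2
  ρ[y/x](π[x](σ[v='t'](R))) → 2
  (π[y](ρ[y/z](T)) ∪ ρ[y/x](π[x](σ[v='t'](R)))) → 5

E1 and E2 produce the same multiset:
y
p
q
r
s
t

yes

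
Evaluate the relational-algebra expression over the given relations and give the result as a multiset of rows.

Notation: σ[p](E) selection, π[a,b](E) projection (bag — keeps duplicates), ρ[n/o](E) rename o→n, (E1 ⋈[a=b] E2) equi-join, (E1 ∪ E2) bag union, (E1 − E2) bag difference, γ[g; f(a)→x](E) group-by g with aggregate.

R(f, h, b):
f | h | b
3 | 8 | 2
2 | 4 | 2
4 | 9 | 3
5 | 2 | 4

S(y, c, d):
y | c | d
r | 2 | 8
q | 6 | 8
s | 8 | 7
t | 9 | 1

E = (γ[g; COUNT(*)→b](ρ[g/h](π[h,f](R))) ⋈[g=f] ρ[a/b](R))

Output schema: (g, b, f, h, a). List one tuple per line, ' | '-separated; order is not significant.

Subexpression sizes:
  R → 4
  π[h,f](R) → 4
  ρ[g/h](π[h,f](R)) → 4
  γ[g; COUNT(*)→b](ρ[g/h](π[h,f](R))) → 4
  R → 4
  ρ[a/b](R) → 4
  (γ[g; COUNT(*)→b](ρ[g/h](π[h,f](R))) ⋈[g=f] ρ[a/b](R)) → 2

== RESULT ==
g | b | f | h | a
2 | 1 | 2 | 4 | 2
4 | 1 | 4 | 9 | 3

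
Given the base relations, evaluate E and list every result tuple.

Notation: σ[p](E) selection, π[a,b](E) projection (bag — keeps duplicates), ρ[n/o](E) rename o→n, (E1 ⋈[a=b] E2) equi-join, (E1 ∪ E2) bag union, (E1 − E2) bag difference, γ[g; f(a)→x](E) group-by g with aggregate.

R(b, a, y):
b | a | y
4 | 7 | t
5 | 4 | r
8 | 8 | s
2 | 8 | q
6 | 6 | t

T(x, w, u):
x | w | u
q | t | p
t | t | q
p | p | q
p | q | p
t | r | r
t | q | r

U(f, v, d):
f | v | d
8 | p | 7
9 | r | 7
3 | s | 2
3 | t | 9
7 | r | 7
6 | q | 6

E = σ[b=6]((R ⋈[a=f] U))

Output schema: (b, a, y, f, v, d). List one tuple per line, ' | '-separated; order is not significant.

Per-node cardinality:
  R → 5
  U → 6
  (R ⋈[a=f] U) → 4
  σ[b=6]((R ⋈[a=f] U)) → 1

== RESULT ==
b | a | y | f | v | d
6 | 6 | t | 6 | q | 6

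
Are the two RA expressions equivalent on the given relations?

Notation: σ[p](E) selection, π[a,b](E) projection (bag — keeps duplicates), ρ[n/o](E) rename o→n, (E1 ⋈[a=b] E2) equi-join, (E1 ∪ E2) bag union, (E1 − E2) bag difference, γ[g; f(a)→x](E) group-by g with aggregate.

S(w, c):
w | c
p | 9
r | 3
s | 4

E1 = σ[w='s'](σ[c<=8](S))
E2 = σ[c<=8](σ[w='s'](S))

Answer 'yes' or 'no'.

E1 row counts bottom-up:
  S → 3
  σ[c<=8](S) → 2
  σ[w='s'](σ[c<=8](S)) → 1
E2 row counts bottom-up:
  S → 3
  σ[w='s'](S) → 1
  σ[c<=8](σ[w='s'](S)) → 1

E1 and E2 produce the same multiset:
w | c
s | 4

yes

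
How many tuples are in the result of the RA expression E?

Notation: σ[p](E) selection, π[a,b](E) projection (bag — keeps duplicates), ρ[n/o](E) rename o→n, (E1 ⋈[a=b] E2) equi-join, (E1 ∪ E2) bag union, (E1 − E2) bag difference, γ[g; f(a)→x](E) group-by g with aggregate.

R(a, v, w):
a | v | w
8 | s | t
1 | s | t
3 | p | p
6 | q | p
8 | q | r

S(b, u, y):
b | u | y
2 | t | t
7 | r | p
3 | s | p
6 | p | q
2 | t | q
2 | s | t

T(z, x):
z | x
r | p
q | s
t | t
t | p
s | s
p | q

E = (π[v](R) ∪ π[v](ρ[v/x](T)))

Subexpression sizes:
  R → 5
  π[v](R) → 5
  T → 6
  ρ[v/x](T) → 6
  π[v](ρ[v/x](T)) → 6
  (π[v](R) ∪ π[v](ρ[v/x](T))) → 11

|E| = 11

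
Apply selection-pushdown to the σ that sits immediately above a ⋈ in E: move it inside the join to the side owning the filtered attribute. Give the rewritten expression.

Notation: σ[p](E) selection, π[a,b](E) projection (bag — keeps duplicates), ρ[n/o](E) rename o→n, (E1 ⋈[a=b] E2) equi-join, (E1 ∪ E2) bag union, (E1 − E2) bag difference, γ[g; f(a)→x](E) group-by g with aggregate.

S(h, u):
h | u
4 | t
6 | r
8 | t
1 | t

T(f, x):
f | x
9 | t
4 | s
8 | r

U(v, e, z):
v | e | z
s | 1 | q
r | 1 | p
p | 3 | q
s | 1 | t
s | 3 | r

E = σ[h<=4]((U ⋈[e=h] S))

σ filters on h, owned by the right side.
E' = (U ⋈[e=h] σ[h<=4](S))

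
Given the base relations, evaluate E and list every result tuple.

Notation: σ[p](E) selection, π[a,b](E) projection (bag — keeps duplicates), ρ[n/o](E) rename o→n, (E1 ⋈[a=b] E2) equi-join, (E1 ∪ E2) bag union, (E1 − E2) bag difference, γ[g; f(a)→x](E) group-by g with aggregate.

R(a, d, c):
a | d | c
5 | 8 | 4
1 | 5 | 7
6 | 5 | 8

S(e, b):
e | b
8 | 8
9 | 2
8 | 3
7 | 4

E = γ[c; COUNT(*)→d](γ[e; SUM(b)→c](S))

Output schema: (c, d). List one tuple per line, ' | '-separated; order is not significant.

Subexpression sizes:
  S → 4
  γ[e; SUM(b)→c](S) → 3
  γ[c; COUNT(*)→d](γ[e; SUM(b)→c](S)) → 3

== RESULT ==
c | d
2 | 1
4 | 1
11 | 1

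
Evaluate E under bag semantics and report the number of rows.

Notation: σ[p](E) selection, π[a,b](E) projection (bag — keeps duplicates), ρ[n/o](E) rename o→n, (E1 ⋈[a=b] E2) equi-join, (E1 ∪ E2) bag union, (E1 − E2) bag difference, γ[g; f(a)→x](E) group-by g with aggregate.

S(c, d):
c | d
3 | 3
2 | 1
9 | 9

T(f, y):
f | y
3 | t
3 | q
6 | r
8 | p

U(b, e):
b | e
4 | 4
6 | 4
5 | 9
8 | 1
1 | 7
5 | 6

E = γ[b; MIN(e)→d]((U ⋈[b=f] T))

Subexpression sizes:
  U → 6
  T → 4
  (U ⋈[b=f] T) → 2
  γ[b; MIN(e)→d]((U ⋈[b=f] T)) → 2

|E| = 2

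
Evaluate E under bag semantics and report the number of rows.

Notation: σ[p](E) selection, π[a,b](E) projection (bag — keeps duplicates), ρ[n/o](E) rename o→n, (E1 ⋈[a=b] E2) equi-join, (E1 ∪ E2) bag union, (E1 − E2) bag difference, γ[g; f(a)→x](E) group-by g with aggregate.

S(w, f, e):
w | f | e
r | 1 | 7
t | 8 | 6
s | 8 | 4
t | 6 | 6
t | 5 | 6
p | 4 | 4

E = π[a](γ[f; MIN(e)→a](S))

Stepwise |·|:
  S → 6
  γ[f; MIN(e)→a](S) → 5
  π[a](γ[f; MIN(e)→a](S)) → 5

|E| = 5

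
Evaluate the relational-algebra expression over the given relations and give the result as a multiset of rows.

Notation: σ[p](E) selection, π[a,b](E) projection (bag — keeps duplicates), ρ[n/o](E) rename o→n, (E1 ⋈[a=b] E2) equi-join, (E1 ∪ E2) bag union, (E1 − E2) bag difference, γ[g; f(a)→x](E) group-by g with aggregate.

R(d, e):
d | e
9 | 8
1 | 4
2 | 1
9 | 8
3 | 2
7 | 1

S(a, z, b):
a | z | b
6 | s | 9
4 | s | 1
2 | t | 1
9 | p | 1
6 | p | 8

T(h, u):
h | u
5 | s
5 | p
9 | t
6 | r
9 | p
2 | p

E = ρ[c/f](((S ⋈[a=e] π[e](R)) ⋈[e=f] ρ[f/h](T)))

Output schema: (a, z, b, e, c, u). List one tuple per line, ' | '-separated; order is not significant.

Per-node cardinality:
  S → 5
  R → 6
  π[e](R) → 6
  (S ⋈[a=e] π[e](R)) → 2
  T → 6
  ρ[f/h](T) → 6
  ((S ⋈[a=e] π[e](R)) ⋈[e=f] ρ[f/h](T)) → 1
  ρ[c/f](((S ⋈[a=e] π[e](R)) ⋈[e=f] ρ[f/h](T))) → 1

== RESULT ==
a | z | b | e | c | u
2 | t | 1 | 2 | 2 | p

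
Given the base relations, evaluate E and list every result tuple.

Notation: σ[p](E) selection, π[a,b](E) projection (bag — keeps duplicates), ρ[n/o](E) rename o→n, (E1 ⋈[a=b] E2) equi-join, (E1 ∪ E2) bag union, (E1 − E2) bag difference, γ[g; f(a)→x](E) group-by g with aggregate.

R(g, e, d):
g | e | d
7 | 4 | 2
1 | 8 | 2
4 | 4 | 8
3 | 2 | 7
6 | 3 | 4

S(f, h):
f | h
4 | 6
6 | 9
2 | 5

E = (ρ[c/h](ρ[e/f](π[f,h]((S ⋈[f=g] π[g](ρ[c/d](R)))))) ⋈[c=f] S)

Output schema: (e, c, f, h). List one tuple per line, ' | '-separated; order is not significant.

Row counts bottom-up:
  S → 3
  R → 5
  ρ[c/d](R) → 5
  π[g](ρ[c/d](R)) → 5
  (S ⋈[f=g] π[g](ρ[c/d](R))) → 2
  π[f,h]((S ⋈[f=g] π[g](ρ[c/d](R)))) → 2
  ρ[e/f](π[f,h]((S ⋈[f=g] π[g](ρ[c/d](R))))) → 2
  ρ[c/h](ρ[e/f](π[f,h]((S ⋈[f=g] π[g](ρ[c/d](R)))))) → 2
  S → 3
  (ρ[c/h](ρ[e/f](π[f,h]((S ⋈[f=g] π[g](ρ[c/d](R)))))) ⋈[c=f] S) → 1

== RESULT ==
e | c | f | h
4 | 6 | 6 | 9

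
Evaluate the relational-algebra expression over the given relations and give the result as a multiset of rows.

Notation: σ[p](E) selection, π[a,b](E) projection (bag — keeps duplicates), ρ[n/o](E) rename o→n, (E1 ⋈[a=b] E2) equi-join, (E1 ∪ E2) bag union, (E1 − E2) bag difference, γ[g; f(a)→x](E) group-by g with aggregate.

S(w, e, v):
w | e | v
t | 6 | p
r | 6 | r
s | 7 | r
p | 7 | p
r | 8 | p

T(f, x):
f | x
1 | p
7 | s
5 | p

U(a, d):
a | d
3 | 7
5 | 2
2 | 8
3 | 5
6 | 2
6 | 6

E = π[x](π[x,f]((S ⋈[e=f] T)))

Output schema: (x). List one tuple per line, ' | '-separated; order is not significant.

Stepwise |·|:
  S → 5
  T → 3
  (S ⋈[e=f] T) → 2
  π[x,f]((S ⋈[e=f] T)) → 2
  π[x](π[x,f]((S ⋈[e=f] T))) → 2

== RESULT ==
x
s
s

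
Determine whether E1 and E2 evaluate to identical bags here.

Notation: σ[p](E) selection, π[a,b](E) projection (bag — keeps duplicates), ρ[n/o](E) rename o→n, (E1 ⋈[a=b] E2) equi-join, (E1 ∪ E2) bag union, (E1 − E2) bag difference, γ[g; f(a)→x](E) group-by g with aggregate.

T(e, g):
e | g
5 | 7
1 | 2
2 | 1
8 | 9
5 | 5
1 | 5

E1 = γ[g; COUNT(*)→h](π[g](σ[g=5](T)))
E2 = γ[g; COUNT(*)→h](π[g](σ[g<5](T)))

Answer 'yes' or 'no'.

E1 row counts bottom-up:
  T → 6
  σ[g=5](T) → 2
  π[g](σ[g=5](T)) → 2
  γ[g; COUNT(*)→h](π[g](σ[g=5](T))) → 1
E2 row counts bottom-up:
  T → 6
  σ[g<5](T) → 2
  π[g](σ[g<5](T)) → 2
  γ[g; COUNT(*)→h](π[g](σ[g<5](T))) → 2

E1 result:
g | h
5 | 2
E2 result:
g | h
1 | 1
2 | 1
Witness: (1, 1) appears 0× in E1 but 1× in E2.

no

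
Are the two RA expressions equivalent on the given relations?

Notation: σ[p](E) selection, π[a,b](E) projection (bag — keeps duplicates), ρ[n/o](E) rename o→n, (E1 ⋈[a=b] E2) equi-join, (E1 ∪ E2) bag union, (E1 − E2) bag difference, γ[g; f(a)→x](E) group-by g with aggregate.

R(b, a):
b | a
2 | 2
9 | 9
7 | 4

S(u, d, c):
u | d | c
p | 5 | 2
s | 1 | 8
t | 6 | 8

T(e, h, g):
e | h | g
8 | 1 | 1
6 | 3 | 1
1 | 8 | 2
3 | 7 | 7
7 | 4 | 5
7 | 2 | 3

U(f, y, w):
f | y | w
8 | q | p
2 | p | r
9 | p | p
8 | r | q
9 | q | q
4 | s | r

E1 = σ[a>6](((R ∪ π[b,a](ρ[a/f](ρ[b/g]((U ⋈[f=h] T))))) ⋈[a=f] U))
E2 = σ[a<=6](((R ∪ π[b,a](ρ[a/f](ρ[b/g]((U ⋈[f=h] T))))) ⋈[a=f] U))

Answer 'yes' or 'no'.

E1 per-node cardinality:
  R → 3
  U → 6
  T → 6
  (U ⋈[f=h] T) → 4
  ρ[b/g]((U ⋈[f=h] T)) → 4
  ρ[a/f](ρ[b/g]((U ⋈[f=h] T))) → 4
  π[b,a](ρ[a/f](ρ[b/g]((U ⋈[f=h] T)))) → 4
  (R ∪ π[b,a](ρ[a/f](ρ[b/g]((U ⋈[f=h] T))))) → 7
  U → 6
  ((R ∪ π[b,a](ρ[a/f](ρ[b/g]((U ⋈[f=h] T))))) ⋈[a=f] U) → 10
  σ[a>6](((R ∪ π[b,a](ρ[a/f](ρ[b/g]((U ⋈[f=h] T))))) ⋈[a=f] U)) → 6
E2 per-node cardinality:
  R → 3
  U → 6
  T → 6
  (U ⋈[f=h] T) → 4
  ρ[b/g]((U ⋈[f=h] T)) → 4
  ρ[a/f](ρ[b/g]((U ⋈[f=h] T))) → 4
  π[b,a](ρ[a/f](ρ[b/g]((U ⋈[f=h] T)))) → 4
  (R ∪ π[b,a](ρ[a/f](ρ[b/g]((U ⋈[f=h] T))))) → 7
  U → 6
  ((R ∪ π[b,a](ρ[a/f](ρ[b/g]((U ⋈[f=h] T))))) ⋈[a=f] U) → 10
  σ[a<=6](((R ∪ π[b,a](ρ[a/f](ρ[b/g]((U ⋈[f=h] T))))) ⋈[a=f] U)) → 4

E1 result:
b | a | f | y | w
2 | 8 | 8 | q | p
2 | 8 | 8 | q | p
2 | 8 | 8 | r | q
2 | 8 | 8 | r | q
9 | 9 | 9 | p | p
9 | 9 | 9 | q | q
E2 result:
b | a | f | y | w
2 | 2 | 2 | p | r
3 | 2 | 2 | p | r
5 | 4 | 4 | s | r
7 | 4 | 4 | s | r
Witness: (2, 2, 2, 'p', 'r') appears 0× in E1 but 1× in E2.

no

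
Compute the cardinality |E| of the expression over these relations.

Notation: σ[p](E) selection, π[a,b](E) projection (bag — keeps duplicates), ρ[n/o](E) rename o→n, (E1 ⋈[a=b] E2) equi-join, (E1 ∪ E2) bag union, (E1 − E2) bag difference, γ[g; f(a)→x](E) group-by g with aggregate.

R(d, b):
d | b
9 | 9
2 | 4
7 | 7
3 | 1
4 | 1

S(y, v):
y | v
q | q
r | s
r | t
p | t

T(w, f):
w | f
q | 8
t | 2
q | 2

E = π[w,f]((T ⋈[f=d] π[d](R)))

Row counts bottom-up:
  T → 3
  R → 5
  π[d](R) → 5
  (T ⋈[f=d] π[d](R)) → 2
  π[w,f]((T ⋈[f=d] π[d](R))) → 2

|E| = 2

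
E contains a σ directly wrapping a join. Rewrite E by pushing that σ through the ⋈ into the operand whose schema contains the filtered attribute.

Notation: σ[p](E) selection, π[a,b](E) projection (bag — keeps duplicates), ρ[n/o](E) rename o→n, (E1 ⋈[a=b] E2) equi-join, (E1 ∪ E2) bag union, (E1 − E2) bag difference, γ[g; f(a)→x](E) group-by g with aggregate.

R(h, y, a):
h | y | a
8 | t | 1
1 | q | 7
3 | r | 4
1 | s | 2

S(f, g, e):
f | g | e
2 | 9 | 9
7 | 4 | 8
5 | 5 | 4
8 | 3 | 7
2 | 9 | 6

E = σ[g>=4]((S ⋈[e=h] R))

σ filters on g, owned by the left side.
E' = (σ[g>=4](S) ⋈[e=h] R)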